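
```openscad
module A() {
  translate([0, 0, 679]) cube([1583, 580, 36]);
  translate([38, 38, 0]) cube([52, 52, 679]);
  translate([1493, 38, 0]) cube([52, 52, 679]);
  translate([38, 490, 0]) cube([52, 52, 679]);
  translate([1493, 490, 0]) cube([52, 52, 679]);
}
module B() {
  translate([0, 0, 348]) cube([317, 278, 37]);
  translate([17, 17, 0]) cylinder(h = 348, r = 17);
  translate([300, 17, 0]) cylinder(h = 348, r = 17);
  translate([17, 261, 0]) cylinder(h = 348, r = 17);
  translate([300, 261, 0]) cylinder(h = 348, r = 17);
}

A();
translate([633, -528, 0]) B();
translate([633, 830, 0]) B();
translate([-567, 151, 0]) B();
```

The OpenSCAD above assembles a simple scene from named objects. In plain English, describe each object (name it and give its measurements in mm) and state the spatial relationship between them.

A is a table: top 1583 mm (x) × 580 mm (y), 36 mm thick, upper face at z = 715 mm, on four 52×52 mm square legs, each inset 38 mm from the nearest pair of top edges, running from z = 0 to the bottom of the top.

B is a four-legged stool. The seat is a 317×278×37 mm slab whose top surface is at z = 385 mm; four round legs, each 34 mm in diameter, run from the floor (z = 0) to the underside of the seat, each leg's axis is inset half a diameter from the nearest pair of seat edges (so the leg's bounding box is flush with the corner).

Three stools sit around the table at the −y, +y, −x sides.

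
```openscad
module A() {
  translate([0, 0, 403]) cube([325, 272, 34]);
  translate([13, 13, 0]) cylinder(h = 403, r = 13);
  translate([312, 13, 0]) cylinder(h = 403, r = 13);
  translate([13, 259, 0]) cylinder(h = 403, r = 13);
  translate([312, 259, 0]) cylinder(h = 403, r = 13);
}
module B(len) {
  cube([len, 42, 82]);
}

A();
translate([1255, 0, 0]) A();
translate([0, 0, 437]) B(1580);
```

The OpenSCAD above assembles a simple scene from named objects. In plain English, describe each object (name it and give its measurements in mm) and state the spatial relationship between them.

A is a four-legged stool. The seat is 325×272 mm, 34 mm thick, top at z = 437 mm. It stands on four round legs, each 26 mm in diameter, from z = 0 to the seat underside, each leg's axis is inset half a diameter from the nearest pair of seat edges (so the leg's bounding box is flush with the corner).

B is a rectangular beam 1580 mm long (x), 42 mm deep (y), 82 mm thick (z).

The beam spans the tops of two stools placed 930 mm apart, resting at z = 437 mm.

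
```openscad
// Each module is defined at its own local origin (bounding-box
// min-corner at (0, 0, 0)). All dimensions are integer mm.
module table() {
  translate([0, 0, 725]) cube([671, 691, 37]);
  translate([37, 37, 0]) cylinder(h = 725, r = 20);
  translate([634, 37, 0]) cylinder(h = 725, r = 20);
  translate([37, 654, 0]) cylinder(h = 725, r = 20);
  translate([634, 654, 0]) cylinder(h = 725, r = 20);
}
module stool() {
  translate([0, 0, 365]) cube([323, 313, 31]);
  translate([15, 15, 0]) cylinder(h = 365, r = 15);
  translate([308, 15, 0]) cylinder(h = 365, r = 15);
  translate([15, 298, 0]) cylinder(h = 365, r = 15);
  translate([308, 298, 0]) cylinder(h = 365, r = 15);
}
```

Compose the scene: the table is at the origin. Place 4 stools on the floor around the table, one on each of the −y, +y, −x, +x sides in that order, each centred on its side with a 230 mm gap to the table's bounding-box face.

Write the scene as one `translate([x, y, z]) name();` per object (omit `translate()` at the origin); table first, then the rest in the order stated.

table();
translate([174, -543, 0]) stool();
translate([174, 921, 0]) stool();
translate([-553, 189, 0]) stool();
translate([901, 189, 0]) stool();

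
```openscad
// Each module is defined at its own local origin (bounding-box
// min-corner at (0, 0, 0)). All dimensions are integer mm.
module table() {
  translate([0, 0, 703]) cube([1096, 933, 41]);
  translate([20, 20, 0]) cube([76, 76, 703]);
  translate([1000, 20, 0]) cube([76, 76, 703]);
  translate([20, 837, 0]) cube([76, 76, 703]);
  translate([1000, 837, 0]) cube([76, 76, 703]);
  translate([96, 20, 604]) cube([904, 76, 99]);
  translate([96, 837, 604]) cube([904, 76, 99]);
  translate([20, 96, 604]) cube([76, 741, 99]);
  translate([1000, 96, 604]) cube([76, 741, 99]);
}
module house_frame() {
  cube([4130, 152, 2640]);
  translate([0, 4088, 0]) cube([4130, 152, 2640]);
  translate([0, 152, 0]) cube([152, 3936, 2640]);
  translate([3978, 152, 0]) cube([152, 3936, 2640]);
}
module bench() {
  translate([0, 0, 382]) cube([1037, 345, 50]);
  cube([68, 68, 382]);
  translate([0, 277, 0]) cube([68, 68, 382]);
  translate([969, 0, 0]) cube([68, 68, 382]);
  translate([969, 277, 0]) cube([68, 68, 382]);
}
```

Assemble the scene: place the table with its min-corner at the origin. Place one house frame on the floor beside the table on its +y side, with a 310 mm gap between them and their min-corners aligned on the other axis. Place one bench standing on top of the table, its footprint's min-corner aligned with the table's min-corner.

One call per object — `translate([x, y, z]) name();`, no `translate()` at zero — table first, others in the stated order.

table();
translate([0, 1243, 0]) house_frame();
translate([0, 0, 744]) bench();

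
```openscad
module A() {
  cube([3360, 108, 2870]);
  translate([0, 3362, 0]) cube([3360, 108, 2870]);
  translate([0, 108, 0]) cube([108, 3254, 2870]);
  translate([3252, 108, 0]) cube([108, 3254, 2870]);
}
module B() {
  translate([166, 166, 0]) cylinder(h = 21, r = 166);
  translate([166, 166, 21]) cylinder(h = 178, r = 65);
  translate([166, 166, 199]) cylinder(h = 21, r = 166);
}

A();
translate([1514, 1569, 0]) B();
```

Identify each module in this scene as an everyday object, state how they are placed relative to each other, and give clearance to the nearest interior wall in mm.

Clearances: x = 1406, y = 1461; minimum 1406 mm.

A is a house frame. B is a spool. The spool sits inside the house frame, centred. The clearance to the nearest interior wall is 1406 mm.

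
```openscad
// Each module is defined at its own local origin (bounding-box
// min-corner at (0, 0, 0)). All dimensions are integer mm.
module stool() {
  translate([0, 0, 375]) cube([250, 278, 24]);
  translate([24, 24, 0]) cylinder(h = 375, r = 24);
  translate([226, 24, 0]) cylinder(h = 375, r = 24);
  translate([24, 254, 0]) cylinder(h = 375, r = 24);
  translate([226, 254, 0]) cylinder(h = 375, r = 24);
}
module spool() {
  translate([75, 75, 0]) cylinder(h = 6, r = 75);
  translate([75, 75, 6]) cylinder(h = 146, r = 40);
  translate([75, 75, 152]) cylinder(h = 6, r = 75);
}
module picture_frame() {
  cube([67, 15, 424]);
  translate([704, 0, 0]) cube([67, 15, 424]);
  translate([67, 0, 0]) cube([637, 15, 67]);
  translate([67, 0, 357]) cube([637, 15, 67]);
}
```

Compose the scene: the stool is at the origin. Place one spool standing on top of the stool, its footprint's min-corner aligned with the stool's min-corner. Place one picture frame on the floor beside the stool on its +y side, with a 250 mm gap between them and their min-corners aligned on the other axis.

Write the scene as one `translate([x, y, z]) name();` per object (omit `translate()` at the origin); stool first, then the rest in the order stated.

stool();
translate([0, 0, 399]) spool();
translate([0, 528, 0]) picture_frame();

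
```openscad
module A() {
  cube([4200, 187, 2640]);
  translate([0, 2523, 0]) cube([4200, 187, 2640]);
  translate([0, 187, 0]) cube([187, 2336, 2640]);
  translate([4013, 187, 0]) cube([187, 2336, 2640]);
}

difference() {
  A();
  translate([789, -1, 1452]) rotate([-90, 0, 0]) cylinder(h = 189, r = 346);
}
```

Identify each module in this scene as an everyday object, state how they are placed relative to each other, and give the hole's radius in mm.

The subtracted cylinder has r = 346 mm.

A is a house frame. The house frame has a circular hole through its front wall. The hole's radius is 346 mm.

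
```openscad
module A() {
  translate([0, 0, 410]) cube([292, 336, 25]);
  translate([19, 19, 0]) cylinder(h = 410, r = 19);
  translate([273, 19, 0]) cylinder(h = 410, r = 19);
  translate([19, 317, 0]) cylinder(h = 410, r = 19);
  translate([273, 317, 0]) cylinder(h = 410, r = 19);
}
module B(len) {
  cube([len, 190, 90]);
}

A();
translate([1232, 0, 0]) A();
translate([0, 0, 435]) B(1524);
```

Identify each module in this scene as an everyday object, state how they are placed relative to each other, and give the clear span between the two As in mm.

A is a stool. B is a beam. A beam spans the tops of two stools. The clear span between the two stools is 940 mm.

Second stool starts at x = 1232; first ends at x = 292; clear span = 1232 − 292 = 940 mm.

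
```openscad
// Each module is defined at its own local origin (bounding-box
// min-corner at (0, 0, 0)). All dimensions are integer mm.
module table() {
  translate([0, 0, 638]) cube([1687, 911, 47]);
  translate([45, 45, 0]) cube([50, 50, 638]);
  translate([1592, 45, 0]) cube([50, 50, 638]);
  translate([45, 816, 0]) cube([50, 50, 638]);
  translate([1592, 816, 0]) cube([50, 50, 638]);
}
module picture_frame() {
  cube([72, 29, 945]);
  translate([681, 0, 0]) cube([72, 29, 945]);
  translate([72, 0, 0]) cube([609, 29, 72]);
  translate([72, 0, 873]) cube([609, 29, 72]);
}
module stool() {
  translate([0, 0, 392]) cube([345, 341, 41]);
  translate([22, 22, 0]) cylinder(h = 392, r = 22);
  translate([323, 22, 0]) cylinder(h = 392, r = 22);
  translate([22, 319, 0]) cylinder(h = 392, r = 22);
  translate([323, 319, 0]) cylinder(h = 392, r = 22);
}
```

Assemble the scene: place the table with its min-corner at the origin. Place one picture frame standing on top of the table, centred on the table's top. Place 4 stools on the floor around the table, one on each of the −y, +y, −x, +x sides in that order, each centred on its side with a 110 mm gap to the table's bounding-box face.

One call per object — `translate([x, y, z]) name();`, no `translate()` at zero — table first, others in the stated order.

table();
translate([467, 441, 685]) picture_frame();
translate([671, -451, 0]) stool();
translate([671, 1021, 0]) stool();
translate([-455, 285, 0]) stool();
translate([1797, 285, 0]) stool();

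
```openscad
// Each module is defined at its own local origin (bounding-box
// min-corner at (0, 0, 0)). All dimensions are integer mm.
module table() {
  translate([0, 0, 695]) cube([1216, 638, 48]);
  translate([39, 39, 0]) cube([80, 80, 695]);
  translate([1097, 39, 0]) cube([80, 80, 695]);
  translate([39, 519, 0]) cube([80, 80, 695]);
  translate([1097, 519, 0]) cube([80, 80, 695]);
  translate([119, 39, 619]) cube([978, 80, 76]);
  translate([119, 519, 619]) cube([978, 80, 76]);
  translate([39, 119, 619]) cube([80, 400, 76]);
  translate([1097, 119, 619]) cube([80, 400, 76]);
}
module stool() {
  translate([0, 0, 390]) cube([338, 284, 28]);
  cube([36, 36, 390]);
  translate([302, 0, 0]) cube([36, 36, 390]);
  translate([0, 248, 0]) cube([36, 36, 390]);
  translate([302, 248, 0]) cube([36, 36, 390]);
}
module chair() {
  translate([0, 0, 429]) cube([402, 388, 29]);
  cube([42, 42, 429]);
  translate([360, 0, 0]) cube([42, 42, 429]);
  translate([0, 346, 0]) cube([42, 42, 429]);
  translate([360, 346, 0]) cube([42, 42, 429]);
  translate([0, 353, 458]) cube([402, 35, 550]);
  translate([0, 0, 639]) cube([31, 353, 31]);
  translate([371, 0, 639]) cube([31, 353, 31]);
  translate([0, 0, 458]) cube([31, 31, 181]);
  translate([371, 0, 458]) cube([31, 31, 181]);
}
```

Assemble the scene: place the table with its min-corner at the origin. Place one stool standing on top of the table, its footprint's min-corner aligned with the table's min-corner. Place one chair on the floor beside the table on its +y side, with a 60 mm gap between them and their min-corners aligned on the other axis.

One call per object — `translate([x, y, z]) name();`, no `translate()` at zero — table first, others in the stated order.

table();
translate([0, 0, 743]) stool();
translate([0, 698, 0]) chair();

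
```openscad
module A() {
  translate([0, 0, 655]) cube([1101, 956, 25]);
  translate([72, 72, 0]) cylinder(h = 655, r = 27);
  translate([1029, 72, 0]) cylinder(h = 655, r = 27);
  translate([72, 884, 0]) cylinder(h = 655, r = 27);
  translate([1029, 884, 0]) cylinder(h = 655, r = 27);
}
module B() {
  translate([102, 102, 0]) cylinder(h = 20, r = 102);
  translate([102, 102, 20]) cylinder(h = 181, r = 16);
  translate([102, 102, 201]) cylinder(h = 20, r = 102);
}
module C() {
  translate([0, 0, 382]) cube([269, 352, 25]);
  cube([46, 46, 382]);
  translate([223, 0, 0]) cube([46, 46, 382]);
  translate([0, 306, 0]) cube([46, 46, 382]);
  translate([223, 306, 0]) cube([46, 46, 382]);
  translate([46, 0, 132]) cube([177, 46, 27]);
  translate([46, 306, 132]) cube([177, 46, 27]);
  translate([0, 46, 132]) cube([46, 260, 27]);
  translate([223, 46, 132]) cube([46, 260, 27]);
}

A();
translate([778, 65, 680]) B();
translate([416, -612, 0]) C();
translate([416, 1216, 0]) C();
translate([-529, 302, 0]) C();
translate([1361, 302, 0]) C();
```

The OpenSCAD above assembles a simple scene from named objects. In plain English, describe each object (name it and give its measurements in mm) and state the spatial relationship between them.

A is a rectangular dining table. The top is 1101×956×25 mm with its upper surface at z = 680 mm. It stands on four round legs of 54 mm diameter, each leg's bounding box inset 45 mm from the nearest pair of top edges, running from the floor to the underside of the top.

B is a spool: two coaxial disc flanges of radius 102 mm and thickness 20 mm, joined by a core cylinder of radius 16 mm and height 181 mm. The lower flange rests on z = 0 and the three cylinders share a vertical axis.

C is a four-legged stool. The seat is a 269×352×25 mm slab whose top surface is at z = 407 mm; four square legs, each 46×46 mm in cross-section, run from the floor (z = 0) to the underside of the seat, each flush with a corner of the seat. Four stretchers, 46 mm wide and 27 mm tall, connect adjacent legs with their undersides at z = 132 mm, each running between the inner faces of the legs it joins and aligned with the legs' outer faces on the other axis.

The spool is on top of the table. Four stools sit around the table at the −y, +y, −x, +x sides.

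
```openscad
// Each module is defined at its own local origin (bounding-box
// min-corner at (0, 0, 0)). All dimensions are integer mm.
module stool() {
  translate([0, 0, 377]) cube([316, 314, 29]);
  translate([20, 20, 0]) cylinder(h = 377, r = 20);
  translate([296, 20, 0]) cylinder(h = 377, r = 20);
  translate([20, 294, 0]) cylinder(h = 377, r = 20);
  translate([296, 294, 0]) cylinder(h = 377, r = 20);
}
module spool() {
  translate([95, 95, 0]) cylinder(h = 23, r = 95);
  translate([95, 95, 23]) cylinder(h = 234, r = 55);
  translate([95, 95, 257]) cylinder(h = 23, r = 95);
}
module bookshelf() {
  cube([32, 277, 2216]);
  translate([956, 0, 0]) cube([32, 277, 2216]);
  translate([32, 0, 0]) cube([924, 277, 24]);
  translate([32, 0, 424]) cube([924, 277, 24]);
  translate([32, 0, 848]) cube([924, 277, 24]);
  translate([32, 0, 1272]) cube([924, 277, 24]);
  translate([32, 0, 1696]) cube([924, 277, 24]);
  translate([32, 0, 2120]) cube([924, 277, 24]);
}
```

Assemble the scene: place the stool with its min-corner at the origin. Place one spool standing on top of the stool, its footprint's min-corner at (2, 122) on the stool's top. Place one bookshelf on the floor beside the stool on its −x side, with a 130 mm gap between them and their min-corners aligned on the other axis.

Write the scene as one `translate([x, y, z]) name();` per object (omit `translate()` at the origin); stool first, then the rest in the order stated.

stool();
translate([2, 122, 406]) spool();
translate([-1118, 0, 0]) bookshelf();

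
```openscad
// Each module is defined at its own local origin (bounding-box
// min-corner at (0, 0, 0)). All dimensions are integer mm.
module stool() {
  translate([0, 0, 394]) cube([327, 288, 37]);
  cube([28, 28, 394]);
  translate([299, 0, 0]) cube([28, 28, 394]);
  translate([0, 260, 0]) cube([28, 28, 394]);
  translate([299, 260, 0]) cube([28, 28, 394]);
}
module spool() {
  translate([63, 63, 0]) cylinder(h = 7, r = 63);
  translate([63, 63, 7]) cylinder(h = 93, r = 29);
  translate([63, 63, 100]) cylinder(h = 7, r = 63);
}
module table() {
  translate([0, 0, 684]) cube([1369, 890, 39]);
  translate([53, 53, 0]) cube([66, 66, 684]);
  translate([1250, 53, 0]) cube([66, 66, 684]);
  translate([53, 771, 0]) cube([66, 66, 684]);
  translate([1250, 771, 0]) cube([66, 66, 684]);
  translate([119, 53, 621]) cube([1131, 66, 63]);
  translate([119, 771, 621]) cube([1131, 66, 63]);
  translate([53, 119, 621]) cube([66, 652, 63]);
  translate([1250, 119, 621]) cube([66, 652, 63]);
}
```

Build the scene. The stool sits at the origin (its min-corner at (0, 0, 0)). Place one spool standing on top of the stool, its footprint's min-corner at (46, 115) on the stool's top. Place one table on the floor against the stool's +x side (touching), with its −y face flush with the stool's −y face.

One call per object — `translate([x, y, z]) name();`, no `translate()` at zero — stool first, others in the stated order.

stool();
translate([46, 115, 431]) spool();
translate([327, 0, 0]) table();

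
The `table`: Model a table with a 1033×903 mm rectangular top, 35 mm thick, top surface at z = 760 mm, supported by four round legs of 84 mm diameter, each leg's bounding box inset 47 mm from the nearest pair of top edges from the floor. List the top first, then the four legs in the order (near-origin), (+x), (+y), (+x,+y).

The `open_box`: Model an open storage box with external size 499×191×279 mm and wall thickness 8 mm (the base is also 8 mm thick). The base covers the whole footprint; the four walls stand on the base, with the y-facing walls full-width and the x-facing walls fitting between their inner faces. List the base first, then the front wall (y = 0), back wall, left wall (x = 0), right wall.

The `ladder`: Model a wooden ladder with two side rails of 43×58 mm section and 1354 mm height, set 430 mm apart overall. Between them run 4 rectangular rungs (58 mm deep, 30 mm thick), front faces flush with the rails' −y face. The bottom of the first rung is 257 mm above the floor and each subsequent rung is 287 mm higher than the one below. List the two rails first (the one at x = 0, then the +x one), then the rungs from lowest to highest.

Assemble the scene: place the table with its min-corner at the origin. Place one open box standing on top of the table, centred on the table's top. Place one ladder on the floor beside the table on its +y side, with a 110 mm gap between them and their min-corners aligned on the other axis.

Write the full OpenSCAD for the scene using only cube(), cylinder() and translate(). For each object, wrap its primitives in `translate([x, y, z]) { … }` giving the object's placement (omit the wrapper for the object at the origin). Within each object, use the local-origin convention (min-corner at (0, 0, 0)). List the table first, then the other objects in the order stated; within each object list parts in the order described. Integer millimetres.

translate([0, 0, 725]) cube([1033, 903, 35]);
translate([89, 89, 0]) cylinder(h = 725, r = 42);
translate([944, 89, 0]) cylinder(h = 725, r = 42);
translate([89, 814, 0]) cylinder(h = 725, r = 42);
translate([944, 814, 0]) cylinder(h = 725, r = 42);
translate([267, 356, 760]) {
  cube([499, 191, 8]);
  translate([0, 0, 8]) cube([499, 8, 271]);
  translate([0, 183, 8]) cube([499, 8, 271]);
  translate([0, 8, 8]) cube([8, 175, 271]);
  translate([491, 8, 8]) cube([8, 175, 271]);
}
translate([0, 1013, 0]) {
  cube([43, 58, 1354]);
  translate([387, 0, 0]) cube([43, 58, 1354]);
  translate([43, 0, 257]) cube([344, 58, 30]);
  translate([43, 0, 544]) cube([344, 58, 30]);
  translate([43, 0, 831]) cube([344, 58, 30]);
  translate([43, 0, 1118]) cube([344, 58, 30]);
}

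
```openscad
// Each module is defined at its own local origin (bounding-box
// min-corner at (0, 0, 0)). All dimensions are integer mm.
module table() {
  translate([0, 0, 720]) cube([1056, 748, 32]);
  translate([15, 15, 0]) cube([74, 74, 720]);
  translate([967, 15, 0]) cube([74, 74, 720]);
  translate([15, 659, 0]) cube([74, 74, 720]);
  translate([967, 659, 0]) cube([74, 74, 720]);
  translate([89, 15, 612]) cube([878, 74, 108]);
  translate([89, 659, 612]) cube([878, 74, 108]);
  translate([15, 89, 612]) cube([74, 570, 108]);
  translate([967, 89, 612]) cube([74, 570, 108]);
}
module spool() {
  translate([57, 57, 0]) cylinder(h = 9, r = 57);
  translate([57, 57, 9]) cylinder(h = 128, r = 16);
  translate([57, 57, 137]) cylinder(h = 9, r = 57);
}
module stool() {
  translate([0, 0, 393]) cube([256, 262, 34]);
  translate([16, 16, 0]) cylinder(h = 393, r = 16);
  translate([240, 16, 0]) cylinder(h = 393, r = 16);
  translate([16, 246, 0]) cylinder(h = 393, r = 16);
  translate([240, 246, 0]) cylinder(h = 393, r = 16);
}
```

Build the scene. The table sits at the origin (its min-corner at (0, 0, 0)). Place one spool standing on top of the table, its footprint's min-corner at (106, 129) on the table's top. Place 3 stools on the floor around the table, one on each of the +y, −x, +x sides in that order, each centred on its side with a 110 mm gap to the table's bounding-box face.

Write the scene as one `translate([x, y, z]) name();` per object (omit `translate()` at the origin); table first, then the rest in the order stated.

table();
translate([106, 129, 752]) spool();
translate([400, 858, 0]) stool();
translate([-366, 243, 0]) stool();
translate([1166, 243, 0]) stool();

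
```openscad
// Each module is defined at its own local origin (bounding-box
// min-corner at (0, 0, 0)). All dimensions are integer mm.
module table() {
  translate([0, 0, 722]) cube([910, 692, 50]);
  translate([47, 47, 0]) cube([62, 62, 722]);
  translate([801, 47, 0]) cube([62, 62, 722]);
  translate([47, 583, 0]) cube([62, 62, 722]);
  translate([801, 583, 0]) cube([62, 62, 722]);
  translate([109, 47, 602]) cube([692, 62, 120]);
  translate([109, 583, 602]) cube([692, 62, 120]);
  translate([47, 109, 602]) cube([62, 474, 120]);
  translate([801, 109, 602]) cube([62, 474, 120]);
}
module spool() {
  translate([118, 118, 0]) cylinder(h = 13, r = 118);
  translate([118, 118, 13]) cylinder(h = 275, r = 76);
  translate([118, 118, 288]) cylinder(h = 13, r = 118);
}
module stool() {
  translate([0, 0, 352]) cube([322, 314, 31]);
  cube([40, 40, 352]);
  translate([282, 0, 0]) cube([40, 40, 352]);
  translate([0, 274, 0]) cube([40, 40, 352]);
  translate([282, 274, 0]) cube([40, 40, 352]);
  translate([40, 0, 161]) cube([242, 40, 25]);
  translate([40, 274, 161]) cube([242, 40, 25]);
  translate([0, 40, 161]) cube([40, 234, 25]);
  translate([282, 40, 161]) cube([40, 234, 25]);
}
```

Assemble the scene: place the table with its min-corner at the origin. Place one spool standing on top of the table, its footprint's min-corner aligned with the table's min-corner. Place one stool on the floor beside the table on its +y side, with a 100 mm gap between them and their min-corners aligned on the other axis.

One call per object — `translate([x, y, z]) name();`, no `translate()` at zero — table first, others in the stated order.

table();
translate([0, 0, 772]) spool();
translate([0, 792, 0]) stool();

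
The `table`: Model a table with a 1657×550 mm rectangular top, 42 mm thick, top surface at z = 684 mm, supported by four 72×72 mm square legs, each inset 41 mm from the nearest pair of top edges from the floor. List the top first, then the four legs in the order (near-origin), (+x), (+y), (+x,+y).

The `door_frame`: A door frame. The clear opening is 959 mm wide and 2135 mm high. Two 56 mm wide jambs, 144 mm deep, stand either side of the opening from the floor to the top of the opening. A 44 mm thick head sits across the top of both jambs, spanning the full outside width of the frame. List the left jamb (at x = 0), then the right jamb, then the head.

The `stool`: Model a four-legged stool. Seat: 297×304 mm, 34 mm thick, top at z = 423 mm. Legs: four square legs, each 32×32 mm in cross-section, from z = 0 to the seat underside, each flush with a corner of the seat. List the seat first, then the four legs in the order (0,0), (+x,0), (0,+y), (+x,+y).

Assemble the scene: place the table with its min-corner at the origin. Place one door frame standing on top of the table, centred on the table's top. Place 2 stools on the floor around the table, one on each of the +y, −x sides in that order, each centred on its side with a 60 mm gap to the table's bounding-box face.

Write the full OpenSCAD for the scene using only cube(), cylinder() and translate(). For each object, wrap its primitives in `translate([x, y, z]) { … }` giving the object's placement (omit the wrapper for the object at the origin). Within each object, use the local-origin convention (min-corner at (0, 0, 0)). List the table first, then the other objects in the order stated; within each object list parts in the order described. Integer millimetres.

translate([0, 0, 642]) cube([1657, 550, 42]);
translate([41, 41, 0]) cube([72, 72, 642]);
translate([1544, 41, 0]) cube([72, 72, 642]);
translate([41, 437, 0]) cube([72, 72, 642]);
translate([1544, 437, 0]) cube([72, 72, 642]);
translate([293, 203, 684]) {
  cube([56, 144, 2135]);
  translate([1015, 0, 0]) cube([56, 144, 2135]);
  translate([0, 0, 2135]) cube([1071, 144, 44]);
}
translate([680, 610, 0]) {
  translate([0, 0, 389]) cube([297, 304, 34]);
  cube([32, 32, 389]);
  translate([265, 0, 0]) cube([32, 32, 389]);
  translate([0, 272, 0]) cube([32, 32, 389]);
  translate([265, 272, 0]) cube([32, 32, 389]);
}
translate([-357, 123, 0]) {
  translate([0, 0, 389]) cube([297, 304, 34]);
  cube([32, 32, 389]);
  translate([265, 0, 0]) cube([32, 32, 389]);
  translate([0, 272, 0]) cube([32, 32, 389]);
  translate([265, 272, 0]) cube([32, 32, 389]);
}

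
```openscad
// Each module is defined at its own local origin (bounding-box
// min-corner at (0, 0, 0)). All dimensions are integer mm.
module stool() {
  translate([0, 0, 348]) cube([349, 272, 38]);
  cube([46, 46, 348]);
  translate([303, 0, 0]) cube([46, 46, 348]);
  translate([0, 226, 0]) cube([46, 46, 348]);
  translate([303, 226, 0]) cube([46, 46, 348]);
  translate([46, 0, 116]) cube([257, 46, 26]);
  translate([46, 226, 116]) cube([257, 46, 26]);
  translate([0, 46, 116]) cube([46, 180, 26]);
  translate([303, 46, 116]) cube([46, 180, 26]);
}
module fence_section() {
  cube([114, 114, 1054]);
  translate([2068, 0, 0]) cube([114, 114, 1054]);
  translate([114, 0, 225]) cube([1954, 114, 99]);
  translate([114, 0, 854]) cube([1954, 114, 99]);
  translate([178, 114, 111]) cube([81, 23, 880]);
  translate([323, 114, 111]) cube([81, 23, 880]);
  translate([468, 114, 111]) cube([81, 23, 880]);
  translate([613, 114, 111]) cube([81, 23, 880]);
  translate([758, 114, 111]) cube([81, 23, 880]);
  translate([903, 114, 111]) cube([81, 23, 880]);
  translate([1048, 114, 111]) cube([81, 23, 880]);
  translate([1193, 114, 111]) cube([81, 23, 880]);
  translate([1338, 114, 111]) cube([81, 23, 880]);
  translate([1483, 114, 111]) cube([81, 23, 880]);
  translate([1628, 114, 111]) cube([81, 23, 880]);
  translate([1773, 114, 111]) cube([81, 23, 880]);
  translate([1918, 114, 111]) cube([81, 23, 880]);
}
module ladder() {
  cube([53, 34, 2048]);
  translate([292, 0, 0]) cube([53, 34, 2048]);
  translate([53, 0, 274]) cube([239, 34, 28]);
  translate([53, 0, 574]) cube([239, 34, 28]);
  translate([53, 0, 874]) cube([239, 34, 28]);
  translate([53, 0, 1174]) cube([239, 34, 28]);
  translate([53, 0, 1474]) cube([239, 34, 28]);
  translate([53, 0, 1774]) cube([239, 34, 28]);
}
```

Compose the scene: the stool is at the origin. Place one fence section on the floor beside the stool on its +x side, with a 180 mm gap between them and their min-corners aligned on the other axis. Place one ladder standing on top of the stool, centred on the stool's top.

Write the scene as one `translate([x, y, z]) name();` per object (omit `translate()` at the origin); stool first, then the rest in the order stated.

stool();
translate([529, 0, 0]) fence_section();
translate([2, 119, 386]) ladder();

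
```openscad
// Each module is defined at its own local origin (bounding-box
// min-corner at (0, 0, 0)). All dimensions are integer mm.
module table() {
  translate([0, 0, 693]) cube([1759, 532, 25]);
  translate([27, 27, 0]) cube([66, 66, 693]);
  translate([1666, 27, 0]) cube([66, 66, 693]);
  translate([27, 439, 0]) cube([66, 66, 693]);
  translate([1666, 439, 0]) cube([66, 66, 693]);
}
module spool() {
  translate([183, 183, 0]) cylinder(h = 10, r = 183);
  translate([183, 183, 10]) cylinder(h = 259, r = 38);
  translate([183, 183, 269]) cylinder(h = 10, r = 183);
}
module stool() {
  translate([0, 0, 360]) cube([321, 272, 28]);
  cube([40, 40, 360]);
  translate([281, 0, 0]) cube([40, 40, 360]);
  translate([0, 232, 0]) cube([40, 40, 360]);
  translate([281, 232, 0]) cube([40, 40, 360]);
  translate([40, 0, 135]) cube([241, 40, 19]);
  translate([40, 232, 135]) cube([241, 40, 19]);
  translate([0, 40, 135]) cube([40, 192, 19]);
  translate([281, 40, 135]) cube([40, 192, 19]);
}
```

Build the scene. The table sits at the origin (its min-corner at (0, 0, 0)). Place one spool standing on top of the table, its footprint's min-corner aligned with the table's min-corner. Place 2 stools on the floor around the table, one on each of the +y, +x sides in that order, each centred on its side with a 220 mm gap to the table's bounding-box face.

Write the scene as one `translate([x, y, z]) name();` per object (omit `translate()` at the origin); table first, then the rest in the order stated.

table();
translate([0, 0, 718]) spool();
translate([719, 752, 0]) stool();
translate([1979, 130, 0]) stool();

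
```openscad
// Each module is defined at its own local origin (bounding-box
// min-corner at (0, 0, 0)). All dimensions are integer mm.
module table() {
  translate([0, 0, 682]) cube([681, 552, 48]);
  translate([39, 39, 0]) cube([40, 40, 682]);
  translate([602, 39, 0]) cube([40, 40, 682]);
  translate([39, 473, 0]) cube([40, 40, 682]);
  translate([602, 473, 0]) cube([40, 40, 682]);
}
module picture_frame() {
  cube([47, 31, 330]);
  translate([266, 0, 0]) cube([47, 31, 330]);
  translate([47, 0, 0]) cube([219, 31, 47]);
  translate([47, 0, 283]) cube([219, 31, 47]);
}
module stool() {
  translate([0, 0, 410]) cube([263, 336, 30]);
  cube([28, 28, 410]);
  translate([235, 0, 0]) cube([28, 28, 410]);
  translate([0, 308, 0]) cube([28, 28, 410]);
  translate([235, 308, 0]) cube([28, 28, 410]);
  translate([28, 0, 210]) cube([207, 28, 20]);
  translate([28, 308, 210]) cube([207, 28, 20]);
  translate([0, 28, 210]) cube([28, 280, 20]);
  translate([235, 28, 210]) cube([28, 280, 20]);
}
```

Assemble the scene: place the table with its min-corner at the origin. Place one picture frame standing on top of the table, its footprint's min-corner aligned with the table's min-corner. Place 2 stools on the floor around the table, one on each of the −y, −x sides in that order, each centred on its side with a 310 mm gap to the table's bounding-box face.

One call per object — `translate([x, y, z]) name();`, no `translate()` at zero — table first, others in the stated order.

table();
translate([0, 0, 730]) picture_frame();
translate([209, -646, 0]) stool();
translate([-573, 108, 0]) stool();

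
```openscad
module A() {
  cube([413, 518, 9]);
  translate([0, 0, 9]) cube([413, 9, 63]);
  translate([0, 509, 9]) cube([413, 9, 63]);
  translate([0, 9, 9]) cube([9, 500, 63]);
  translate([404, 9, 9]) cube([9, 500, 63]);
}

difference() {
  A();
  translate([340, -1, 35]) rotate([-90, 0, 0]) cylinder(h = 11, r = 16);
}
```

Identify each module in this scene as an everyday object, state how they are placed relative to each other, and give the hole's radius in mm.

A is an open box. The open box has a circular hole through its front wall. The hole's radius is 16 mm.

The subtracted cylinder has r = 16 mm.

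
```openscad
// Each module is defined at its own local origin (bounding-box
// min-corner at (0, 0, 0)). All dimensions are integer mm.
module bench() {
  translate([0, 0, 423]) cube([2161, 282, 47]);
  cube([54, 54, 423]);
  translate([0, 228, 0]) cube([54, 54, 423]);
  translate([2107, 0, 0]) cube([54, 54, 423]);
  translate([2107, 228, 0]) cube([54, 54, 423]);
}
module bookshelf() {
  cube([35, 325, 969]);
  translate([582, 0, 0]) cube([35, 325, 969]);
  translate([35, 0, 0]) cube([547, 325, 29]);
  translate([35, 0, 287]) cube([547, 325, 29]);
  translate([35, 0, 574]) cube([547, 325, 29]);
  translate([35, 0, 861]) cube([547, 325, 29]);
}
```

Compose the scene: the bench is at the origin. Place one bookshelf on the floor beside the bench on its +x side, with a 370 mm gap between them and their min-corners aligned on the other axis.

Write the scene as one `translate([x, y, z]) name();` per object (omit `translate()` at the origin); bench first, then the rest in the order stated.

bench();
translate([2531, 0, 0]) bookshelf();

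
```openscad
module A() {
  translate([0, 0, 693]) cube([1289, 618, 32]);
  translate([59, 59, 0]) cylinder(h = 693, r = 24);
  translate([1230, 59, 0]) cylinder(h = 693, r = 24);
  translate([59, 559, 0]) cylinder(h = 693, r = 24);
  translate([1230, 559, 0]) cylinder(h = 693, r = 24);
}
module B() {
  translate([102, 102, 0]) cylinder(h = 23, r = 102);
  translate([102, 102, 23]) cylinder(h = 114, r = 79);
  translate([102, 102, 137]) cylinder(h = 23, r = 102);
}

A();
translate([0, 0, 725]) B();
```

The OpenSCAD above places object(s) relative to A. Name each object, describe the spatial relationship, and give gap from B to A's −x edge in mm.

The spool's min-x is at 0; the table's min-x is 0; gap = 0 mm.

A is a table. B is a spool. The spool is on top of the table. The gap from the spool to the table's −x edge is 0 mm.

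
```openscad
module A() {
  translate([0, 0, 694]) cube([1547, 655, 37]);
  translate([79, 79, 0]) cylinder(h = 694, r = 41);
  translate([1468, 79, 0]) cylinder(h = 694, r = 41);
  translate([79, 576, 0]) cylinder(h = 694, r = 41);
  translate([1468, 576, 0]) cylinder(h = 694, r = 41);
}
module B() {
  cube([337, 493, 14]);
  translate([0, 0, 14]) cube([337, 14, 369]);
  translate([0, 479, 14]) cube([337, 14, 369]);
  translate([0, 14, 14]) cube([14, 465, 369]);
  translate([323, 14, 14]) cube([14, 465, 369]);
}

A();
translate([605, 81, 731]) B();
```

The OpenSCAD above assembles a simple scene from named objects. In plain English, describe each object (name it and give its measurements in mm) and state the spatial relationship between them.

A is a table: top 1547 mm (x) × 655 mm (y), 37 mm thick, upper face at z = 731 mm, on four round legs of 82 mm diameter, each leg's bounding box inset 38 mm from the nearest pair of top edges, running from z = 0 to the bottom of the top.

B is an open-topped rectangular box: outside dimensions 337×493×383 mm, with a uniform wall and base thickness of 14 mm. The base is a full 337×493 slab on the floor; four walls sit on top of the base. The front and back walls (the −y and +y sides) span the full width; the two side walls fit between them.

The open box is on top of the table, centred.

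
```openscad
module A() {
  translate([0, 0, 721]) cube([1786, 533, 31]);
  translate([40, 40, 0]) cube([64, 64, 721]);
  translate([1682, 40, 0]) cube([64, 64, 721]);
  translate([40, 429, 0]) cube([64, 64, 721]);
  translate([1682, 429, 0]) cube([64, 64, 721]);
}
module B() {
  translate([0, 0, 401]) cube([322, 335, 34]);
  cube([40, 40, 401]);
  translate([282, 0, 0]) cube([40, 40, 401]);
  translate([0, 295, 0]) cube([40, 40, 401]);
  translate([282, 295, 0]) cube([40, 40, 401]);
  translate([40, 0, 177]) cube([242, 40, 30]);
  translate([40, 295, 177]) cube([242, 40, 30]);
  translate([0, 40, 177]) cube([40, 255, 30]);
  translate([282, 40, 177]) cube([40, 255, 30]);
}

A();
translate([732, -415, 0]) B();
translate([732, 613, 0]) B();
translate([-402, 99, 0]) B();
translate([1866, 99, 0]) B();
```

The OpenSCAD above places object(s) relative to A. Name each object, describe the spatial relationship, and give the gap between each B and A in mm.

A is a table. B is a stool. Four stools sit around the table at the −y, +y, −x, +x sides. The gap between each stool and the table is 80 mm.

Each stool's nearest face is 80 mm from the table's bounding box.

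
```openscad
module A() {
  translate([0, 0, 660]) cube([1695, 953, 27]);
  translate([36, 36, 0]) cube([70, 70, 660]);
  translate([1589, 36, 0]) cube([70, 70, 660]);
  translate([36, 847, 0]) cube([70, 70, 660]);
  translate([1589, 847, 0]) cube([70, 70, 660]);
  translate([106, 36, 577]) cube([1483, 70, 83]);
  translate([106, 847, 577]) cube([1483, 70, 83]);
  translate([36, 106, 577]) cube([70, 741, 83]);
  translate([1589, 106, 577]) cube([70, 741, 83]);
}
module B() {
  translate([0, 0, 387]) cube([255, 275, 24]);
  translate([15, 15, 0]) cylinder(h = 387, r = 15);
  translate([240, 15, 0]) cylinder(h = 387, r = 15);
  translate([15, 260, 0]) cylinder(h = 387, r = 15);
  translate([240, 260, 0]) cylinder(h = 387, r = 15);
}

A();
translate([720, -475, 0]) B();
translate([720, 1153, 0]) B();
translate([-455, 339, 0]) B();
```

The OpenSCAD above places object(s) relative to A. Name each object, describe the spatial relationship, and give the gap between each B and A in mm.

Each stool's nearest face is 200 mm from the table's bounding box.

A is a table. B is a stool. Three stools sit around the table at the −y, +y, −x sides. The gap between each stool and the table is 200 mm.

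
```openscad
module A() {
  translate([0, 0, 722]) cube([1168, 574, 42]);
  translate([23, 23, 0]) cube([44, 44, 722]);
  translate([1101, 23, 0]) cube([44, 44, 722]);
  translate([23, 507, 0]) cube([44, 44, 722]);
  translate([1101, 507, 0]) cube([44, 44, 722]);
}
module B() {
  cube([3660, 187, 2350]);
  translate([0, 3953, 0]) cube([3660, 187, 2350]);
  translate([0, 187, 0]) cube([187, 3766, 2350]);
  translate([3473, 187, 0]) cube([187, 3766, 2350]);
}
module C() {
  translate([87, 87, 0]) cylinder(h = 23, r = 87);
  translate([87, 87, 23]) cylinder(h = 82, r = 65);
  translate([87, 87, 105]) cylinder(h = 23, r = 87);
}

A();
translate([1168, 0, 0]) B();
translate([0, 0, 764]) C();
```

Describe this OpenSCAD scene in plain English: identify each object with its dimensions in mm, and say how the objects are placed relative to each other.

A is a table with a 1168×574 mm rectangular top, 42 mm thick, top surface at z = 764 mm, supported by four 44×44 mm square legs, each inset 23 mm from the nearest pair of top edges, running from the floor.

B is a box-shaped house frame (walls only): outside footprint 3660×4140 mm, wall height 2350 mm, wall thickness 187 mm. The two y-facing walls run the full x-width; the two x-facing walls fit between the inner faces of the y-facing walls.

C is a spool: two coaxial disc flanges of radius 87 mm and thickness 23 mm, joined by a core cylinder of radius 65 mm and height 82 mm. The lower flange rests on z = 0 and the three cylinders share a vertical axis.

The house frame is against the table's +x side, with their −y faces flush. The spool is on top of the table.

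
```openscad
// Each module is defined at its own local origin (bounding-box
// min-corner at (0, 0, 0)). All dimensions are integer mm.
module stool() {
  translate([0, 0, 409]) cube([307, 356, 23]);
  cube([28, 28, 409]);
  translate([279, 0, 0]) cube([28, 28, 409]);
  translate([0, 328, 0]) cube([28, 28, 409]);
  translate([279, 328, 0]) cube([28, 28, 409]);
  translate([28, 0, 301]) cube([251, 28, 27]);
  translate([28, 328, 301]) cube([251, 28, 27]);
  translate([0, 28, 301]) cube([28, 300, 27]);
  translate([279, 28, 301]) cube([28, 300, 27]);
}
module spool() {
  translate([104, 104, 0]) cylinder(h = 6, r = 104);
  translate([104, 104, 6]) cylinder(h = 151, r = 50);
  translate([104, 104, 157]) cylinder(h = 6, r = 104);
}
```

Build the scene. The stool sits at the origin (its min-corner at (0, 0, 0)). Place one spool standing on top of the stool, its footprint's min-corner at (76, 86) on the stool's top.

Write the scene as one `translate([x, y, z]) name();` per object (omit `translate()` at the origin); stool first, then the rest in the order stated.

stool();
translate([76, 86, 432]) spool();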